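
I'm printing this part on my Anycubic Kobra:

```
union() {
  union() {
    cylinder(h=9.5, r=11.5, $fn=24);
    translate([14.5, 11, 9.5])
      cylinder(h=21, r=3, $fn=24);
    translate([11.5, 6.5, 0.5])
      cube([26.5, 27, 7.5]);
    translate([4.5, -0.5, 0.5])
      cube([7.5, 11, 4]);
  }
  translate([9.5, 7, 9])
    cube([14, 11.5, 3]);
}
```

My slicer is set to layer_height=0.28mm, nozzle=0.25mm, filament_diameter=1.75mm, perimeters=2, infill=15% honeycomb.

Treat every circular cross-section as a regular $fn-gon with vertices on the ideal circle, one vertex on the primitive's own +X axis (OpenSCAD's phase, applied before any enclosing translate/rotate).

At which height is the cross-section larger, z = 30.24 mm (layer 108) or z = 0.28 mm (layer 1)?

layer 1 (z = 0.28 mm)

Layer 108 (z = 30.24): the cylinder is absent (z outside [0, 9.5]); the cylinder at (14.5, 11): section is a regular 24-gon, circumradius r=3 (area = (24/2)·3.000²·sin(360°/24) = 27.95 mm²); the cube at (11.5, 6.5) does not reach this height (z outside [0.5, 8]); the cube at (4.5, -0.5) is not intersected at this z (z outside [0.5, 4.5]); Combining (union): only the r=3 cylinder at (14.5, 11) is present, so the union is just that shape — area = 27.95 mm²; the cube at (9.5, 7) is not intersected at this z (z outside [9, 12]); Taking the union: only the result so far is present, so the union is just that shape — area = 27.95 mm². So its area = 27.95 mm². Layer 1 (z = 0.28): the r=11.5 cylinder gives a regular 24-gon of circumradius 11.5 (constant along its height) (area = (24/2)·11.500²·sin(360°/24) = 410.75 mm²); the cylinder at (14.5, 11) is not intersected at this z (z outside [9.5, 30.5]); the cube at (11.5, 6.5) is not intersected at this z (z outside [0.5, 8]); the cube at (4.5, -0.5) does not reach this height (z outside [0.5, 4.5]); Merging all regions: only the r=11.5 cylinder is present, so the union is just that shape — area = 410.75 mm²; the cube at (9.5, 7) is not intersected at this z (z outside [9, 12]); Merging all regions: only that combined region is present, so the union is just that shape — area = 410.75 mm². So its area = 410.75 mm². Layer 1 is larger (410.75 vs 27.95 mm²).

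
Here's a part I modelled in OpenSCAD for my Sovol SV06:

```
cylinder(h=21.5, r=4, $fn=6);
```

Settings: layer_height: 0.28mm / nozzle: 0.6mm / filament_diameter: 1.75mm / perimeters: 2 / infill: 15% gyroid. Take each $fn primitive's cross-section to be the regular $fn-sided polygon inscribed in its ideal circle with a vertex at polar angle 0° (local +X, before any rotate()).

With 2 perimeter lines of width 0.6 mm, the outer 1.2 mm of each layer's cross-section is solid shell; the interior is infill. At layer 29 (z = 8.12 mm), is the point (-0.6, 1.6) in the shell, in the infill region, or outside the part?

infill

At z = 8.12 mm: the r=4 cylinder gives a regular 6-gon of circumradius 4 (constant along its height). Overall, the cross-section is a single solid region. The nearest boundary edge runs (2.00, 3.46)→(-2.00, 3.46); distance from the point to it = 1.86 mm. The point is inside the cross-section and 1.86 mm from the nearest boundary — more than the 1.2 mm shell width (2 × 0.6), so it's in the infill interior.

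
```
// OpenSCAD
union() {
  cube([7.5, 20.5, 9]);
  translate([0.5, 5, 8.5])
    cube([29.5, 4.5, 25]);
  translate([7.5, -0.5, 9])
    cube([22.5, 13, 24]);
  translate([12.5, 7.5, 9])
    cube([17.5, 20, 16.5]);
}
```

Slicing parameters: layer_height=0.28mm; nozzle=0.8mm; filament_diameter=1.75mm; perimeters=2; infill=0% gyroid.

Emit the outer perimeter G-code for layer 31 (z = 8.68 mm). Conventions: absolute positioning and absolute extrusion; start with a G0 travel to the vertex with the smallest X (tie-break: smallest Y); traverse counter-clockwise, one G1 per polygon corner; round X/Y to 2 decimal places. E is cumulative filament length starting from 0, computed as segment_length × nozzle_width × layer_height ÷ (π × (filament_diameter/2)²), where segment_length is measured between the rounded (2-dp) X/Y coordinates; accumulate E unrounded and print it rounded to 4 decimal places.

G0 X0.00 Y0.00 Z8.68
G1 X7.50 Y0.00 E0.6985
G1 X7.50 Y5.00 E1.1641
G1 X30.00 Y5.00 E3.2595
G1 X30.00 Y9.50 E3.6786
G1 X7.50 Y9.50 E5.7740
G1 X7.50 Y20.50 E6.7984
G1 X0.00 Y20.50 E7.4968
G1 X0.00 Y0.00 E9.4060

At z = 8.68 mm: the cube is present — its section is the full 7.5×20.5 rectangle; the cube at (0.5, 5) is present — its section is the full 29.5×4.5 rectangle; the cube at (7.5, -0.5) does not reach this height (z outside [9, 33]); the cube at (12.5, 7.5) is absent (z outside [9, 25.5]); Combining (union): the regions partially overlap (shared area 31.50 mm²), so overlapping operands fuse into one piece — 1 connected region. The outline is a single polygon with 8 vertices. Extrusion per mm of travel: 0.8 × 0.28 / (π × 0.875²) = 0.093128. Accumulating E over each segment gives final E = 9.4060.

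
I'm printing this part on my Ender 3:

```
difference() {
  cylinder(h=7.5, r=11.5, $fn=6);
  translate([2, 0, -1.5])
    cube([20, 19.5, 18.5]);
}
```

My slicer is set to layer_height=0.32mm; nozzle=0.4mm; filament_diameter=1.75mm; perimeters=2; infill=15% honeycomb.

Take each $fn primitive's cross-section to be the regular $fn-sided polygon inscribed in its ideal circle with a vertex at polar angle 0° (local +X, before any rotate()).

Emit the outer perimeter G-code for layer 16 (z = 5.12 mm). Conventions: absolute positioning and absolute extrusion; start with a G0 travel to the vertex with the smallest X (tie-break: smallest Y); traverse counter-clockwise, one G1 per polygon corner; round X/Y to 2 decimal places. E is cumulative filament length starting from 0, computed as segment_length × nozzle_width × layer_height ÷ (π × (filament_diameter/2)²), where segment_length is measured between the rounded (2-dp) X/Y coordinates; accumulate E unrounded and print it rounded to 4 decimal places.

At z = 5.12 mm: the r=11.5 cylinder contributes a regular 6-gon of circumradius 11.5; the cube at (2, 0) (footprint 20×19.5) is included at this height; After the difference (first − rest): starting from the r=11.5 cylinder, the 20×19.5 cube at (2, 0) partially overlaps it — only the 65.98 mm² overlap (of its 390.00 mm²) is removed, clipping the outline — 1 connected region. The outline is a single polygon with 7 vertices. Extrusion per mm of travel: 0.4 × 0.32 / (π × 0.875²) = 0.053216. Accumulating E over each segment gives final E = 3.8961.

G0 X-11.50 Y0.00 Z5.12
G1 X-5.75 Y-9.96 E0.6120
G1 X5.75 Y-9.96 E1.2240
G1 X11.50 Y0.00 E1.8360
G1 X2.00 Y0.00 E2.3416
G1 X2.00 Y9.96 E2.8716
G1 X-5.75 Y9.96 E3.2840
G1 X-11.50 Y0.00 E3.8961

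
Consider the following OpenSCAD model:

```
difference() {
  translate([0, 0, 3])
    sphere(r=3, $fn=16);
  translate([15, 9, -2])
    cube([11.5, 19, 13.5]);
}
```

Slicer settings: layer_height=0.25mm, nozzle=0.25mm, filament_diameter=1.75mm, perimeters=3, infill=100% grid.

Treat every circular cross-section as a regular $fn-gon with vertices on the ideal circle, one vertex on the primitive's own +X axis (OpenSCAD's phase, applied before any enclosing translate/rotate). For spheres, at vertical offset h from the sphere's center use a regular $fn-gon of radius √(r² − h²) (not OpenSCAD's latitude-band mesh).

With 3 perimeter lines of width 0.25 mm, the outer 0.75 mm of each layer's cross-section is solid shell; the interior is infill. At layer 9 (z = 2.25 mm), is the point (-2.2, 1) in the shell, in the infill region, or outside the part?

At z = 2.25 mm: the r=3 sphere contributes a regular 16-gon of circumradius √(3²−0.75²) = 2.905; the 11.5×19 cube at (15, 9) contributes its full rectangle; After the difference (first − rest): starting from the r=3 sphere, the 11.5×19 cube at (15, 9) misses the remaining region (no effect) — 1 connected region. Overall, the cross-section is a single solid region. The nearest boundary edge runs (-2.68, 1.11)→(-2.05, 2.05); distance from the point to it = 0.46 mm. The point is inside the cross-section, 0.46 mm from the nearest boundary — within the 0.75 mm shell band (3 × 0.25).

shell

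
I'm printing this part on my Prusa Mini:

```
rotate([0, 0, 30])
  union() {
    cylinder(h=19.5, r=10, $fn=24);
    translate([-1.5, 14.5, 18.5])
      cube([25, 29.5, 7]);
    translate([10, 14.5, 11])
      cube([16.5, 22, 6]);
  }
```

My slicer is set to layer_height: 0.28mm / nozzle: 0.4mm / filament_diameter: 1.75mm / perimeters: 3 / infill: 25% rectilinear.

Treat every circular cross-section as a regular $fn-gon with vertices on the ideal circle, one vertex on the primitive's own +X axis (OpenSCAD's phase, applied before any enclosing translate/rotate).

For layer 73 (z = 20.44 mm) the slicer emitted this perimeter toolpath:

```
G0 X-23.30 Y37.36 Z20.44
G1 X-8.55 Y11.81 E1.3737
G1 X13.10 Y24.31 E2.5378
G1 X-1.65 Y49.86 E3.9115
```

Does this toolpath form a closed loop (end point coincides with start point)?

Start point (G0): (-23.30, 37.36). End point (last G1): the path does not return to the start — open.

no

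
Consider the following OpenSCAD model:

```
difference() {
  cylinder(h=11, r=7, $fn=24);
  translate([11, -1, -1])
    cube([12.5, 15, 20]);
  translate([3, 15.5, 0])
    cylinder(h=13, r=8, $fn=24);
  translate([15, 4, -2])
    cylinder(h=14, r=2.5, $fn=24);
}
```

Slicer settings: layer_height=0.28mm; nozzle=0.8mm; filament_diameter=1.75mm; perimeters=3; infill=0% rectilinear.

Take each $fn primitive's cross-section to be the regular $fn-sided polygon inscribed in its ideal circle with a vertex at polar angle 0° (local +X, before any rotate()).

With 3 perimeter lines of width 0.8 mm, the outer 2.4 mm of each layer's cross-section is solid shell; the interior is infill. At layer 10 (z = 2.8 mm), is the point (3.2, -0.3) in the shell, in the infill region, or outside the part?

At z = 2.8 mm: the cylinder: section is a regular 24-gon, circumradius r=7; the 12.5×15 cube at (11, -1) contributes its full rectangle; the cylinder at (3, 15.5): section is a regular 24-gon, circumradius r=8; the cylinder at (15, 4): section is a regular 24-gon, circumradius r=2.5; Taking the first minus the rest: starting from the r=7 cylinder, the 12.5×15 cube at (11, -1) misses the remaining region (no effect); the r=8 cylinder at (3, 15.5) misses the remaining region (no effect); the r=2.5 cylinder at (15, 4) misses the remaining region (no effect) — 1 connected region. Overall, the cross-section is a single solid region. The nearest boundary edge runs (7.00, 0.00)→(6.76, -1.81); distance from the point to it = 3.73 mm. The point is inside the cross-section and 3.73 mm from the nearest boundary — more than the 2.4 mm shell width (3 × 0.8), so it's in the infill interior.

infill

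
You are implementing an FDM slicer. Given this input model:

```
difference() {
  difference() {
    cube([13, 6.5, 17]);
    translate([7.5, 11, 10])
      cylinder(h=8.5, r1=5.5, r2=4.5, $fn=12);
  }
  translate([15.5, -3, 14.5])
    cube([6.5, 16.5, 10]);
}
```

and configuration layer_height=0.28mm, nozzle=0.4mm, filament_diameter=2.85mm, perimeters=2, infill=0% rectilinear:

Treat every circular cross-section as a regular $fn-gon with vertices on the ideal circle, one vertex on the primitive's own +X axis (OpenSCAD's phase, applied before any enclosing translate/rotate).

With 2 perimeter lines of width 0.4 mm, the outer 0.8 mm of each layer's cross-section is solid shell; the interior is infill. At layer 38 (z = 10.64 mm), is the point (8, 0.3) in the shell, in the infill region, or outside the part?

At z = 10.64 mm: the cube is present — its section is the full 13×6.5 rectangle; the cone at (7.5, 11): at t=0.075 of its height the radius interpolates to r₁+(r₂−r₁)t = 5.425, giving a regular 12-gon of that circumradius; After the difference (first − rest): starting from the 13×6.5 cube, the cone at (7.5, 11) partially overlaps it — only the 3.08 mm² overlap (of its 88.28 mm²) is removed, clipping the outline — 1 connected region; the cube at (15.5, -3) is absent (z outside [14.5, 24.5]); Subtracting the remaining from the first: none of the subtracted shapes is present at this height, so the result so far is unchanged — 1 connected region. Overall, the cross-section is a single solid region. The nearest boundary edge runs (13.00, 0.00)→(0.00, 0.00); distance from the point to it = 0.30 mm. The point is inside the cross-section, 0.30 mm from the nearest boundary — within the 0.8 mm shell band (2 × 0.4).

shell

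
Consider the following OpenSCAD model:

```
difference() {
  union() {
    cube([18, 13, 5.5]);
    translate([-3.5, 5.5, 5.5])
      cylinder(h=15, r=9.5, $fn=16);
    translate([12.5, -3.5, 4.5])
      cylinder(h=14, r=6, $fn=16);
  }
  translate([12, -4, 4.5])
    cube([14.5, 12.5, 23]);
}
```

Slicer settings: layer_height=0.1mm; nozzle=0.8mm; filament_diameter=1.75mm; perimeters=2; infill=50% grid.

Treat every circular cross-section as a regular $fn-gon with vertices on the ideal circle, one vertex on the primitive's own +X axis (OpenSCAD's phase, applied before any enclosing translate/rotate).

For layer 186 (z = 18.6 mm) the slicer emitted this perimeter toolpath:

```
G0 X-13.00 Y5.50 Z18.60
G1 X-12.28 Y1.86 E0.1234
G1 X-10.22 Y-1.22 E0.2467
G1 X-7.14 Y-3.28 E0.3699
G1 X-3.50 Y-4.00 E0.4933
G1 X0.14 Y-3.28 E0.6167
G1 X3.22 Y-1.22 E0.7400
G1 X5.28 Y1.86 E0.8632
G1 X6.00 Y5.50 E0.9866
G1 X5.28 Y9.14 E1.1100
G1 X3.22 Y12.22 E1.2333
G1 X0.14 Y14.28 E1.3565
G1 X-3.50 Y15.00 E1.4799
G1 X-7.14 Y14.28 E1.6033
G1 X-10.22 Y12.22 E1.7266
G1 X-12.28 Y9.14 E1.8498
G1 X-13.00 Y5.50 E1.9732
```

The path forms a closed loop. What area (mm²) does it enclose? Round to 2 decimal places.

276.48 mm²

Apply the shoelace formula to the sequence of (X, Y) vertices; enclosed area = 276.48 mm².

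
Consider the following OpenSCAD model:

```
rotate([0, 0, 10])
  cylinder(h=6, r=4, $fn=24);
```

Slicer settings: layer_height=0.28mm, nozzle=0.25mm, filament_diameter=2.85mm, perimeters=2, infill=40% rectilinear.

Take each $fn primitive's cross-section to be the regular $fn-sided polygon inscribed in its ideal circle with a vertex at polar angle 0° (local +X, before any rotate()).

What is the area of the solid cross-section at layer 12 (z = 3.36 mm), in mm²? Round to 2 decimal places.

49.69 mm²

At z = 3.36 mm: the cylinder: section is a regular 24-gon, circumradius r=4 (area = (24/2)·4.000²·sin(360°/24) = 49.69 mm²); (rotated 10° about Z; rotation is an isometry so areas/perimeters/island counts are preserved). Overall, the cross-section is a single solid region. Net area = 49.69 mm².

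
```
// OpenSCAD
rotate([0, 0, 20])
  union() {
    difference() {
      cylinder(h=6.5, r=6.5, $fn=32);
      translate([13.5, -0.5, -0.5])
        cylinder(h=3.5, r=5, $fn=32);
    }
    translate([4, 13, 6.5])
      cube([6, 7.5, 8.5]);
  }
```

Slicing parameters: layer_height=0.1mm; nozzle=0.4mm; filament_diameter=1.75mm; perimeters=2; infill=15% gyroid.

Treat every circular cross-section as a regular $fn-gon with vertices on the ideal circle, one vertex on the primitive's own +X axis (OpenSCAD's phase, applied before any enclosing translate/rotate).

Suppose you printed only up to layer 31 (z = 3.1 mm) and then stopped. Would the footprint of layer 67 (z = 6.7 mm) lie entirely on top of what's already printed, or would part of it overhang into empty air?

Compare the two slices. At z = 3.1: the r=6.5 cylinder contributes a regular 32-gon of circumradius 6.5 (area = (32/2)·6.500²·sin(360°/32) = 131.88 mm²); the cylinder at (13.5, -0.5) is not intersected at this z (z outside [-0.5, 3]); Taking the first minus the rest: none of the subtracted shapes is present at this height, so the r=6.5 cylinder is unchanged — area = 131.88 mm²; the cube at (4, 13) is absent (z outside [6.5, 15]); Merging all regions: only the result so far is present, so the union is just that shape — area = 131.88 mm²; (whole slice rotated 20° about Z — lengths, areas and connectivity unchanged). At z = 6.7: the cylinder is not intersected at this z (z outside [0, 6.5]); the cylinder at (13.5, -0.5) is absent (z outside [-0.5, 3]); Taking the first minus the rest: the first operand is absent here, so nothing remains; the cube at (4, 13) (footprint 6×7.5) is included at this height (area 45.00 mm²); Taking the union: only the 6×7.5 cube at (4, 13) is present, so the union is just that shape — area = 45.00 mm²; (whole slice rotated 20° about Z — lengths, areas and connectivity unchanged). Checking containment: at z = 6.7 the cross-section extends beyond the z = 3.1 cross-section by about 45.00 mm².

part overhangs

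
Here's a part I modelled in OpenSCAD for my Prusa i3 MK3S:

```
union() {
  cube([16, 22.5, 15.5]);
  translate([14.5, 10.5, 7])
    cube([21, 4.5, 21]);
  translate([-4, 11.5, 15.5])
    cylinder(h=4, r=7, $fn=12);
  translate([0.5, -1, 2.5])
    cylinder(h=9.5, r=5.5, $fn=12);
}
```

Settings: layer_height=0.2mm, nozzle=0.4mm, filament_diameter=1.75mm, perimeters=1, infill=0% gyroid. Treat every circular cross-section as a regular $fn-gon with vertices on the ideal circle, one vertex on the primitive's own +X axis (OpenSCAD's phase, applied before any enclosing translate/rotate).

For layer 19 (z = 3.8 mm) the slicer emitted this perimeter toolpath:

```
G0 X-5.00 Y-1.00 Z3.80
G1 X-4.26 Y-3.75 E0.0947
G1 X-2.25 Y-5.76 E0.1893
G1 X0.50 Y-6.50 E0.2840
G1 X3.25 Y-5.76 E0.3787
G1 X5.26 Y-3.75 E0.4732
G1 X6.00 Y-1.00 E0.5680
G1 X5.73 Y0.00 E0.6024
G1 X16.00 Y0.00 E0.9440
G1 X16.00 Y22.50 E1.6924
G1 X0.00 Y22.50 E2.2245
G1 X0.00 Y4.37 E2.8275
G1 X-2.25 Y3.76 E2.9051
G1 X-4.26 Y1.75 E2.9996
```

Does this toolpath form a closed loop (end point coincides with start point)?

no

Start point (G0): (-5.00, -1.00). End point (last G1): the path does not return to the start — open.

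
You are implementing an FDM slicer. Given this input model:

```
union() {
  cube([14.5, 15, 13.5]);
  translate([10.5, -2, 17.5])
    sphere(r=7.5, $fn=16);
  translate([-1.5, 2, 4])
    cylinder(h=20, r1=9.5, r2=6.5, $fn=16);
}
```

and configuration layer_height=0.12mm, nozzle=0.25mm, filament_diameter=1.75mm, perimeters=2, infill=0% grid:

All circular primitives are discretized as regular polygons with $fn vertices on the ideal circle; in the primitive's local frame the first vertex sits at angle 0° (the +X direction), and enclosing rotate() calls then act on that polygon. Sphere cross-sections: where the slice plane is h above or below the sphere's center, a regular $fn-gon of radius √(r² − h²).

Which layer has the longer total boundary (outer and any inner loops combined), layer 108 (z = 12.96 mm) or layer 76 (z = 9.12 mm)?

Layer 108 (z = 12.96): the cube is present — its section is the full 14.5×15 rectangle (perimeter 59.00 mm); the sphere at (10.5, -2): section is a regular 16-gon, circumradius = √(r²−h²) = √(7.5²−4.54²) = 5.970 (perimeter = 2·16·5.970·sin(180°/16) = 37.27 mm); the cone at (-1.5, 2) contributes a regular 16-gon of circumradius 8.156 (interpolated between r1=9.5 and r2=6.5 at t=0.448) (perimeter = 2·16·8.156·sin(180°/16) = 50.92 mm); Combining (union): the regions partially overlap (shared area 84.11 mm²), so the edge portions inside another operand are dropped and the merged outline is re-measured after clipping — boundary = 88.96 mm. So its perimeter = 88.96 mm. Layer 76 (z = 9.12): the 14.5×15 cube contributes its full rectangle (perimeter 59.00 mm); the sphere at (10.5, -2) is absent (|z−center|=8.380 > r=7.5); the cone at (-1.5, 2): at t=0.256 of its height the radius interpolates to r₁+(r₂−r₁)t = 8.732, giving a regular 16-gon of that circumradius (perimeter = 2·16·8.732·sin(180°/16) = 54.51 mm); Taking the union: the regions partially overlap (shared area 59.55 mm²), so the edge portions inside another operand are dropped and the merged outline is re-measured after clipping — boundary = 82.11 mm. So its perimeter = 82.11 mm. Layer 108 is larger (88.96 vs 82.11 mm).

layer 108 (z = 12.96 mm)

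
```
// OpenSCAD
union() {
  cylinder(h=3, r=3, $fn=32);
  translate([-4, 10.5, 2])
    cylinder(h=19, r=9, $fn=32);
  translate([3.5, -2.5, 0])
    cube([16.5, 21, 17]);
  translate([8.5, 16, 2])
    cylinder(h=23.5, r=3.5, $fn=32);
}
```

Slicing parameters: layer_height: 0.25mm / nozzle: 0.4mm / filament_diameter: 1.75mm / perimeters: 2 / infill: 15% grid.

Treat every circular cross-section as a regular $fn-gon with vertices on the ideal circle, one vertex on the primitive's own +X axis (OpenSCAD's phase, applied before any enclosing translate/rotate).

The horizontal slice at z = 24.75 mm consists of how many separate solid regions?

1

At z = 24.75 mm: the cylinder does not reach this height (z outside [0, 3]); the cylinder at (-4, 10.5) is absent (z outside [2, 21]); the cube at (3.5, -2.5) does not reach this height (z outside [0, 17]); the r=3.5 cylinder at (8.5, 16) gives a regular 32-gon of circumradius 3.5 (constant along its height); Taking the union: only the r=3.5 cylinder at (8.5, 16) is present, so the union is just that shape — 1 connected region. The result has 1 disconnected region.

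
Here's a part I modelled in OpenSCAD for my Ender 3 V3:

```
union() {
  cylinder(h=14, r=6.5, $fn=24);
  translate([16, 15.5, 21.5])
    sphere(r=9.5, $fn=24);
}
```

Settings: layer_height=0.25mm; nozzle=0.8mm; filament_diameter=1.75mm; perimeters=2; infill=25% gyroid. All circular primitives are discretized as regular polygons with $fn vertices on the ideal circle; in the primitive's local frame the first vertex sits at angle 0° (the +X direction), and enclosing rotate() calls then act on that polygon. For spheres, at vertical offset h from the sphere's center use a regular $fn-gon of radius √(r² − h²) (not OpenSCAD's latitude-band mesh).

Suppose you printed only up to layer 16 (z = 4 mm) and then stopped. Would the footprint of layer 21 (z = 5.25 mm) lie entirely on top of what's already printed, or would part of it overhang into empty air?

Compare the two slices. At z = 4: the cylinder: section is a regular 24-gon, circumradius r=6.5 (area = (24/2)·6.500²·sin(360°/24) = 131.22 mm²); the sphere at (16, 15.5) is not intersected at this z (|z−center|=17.500 > r=9.5); Taking the union: only the r=6.5 cylinder is present, so the union is just that shape — area = 131.22 mm². At z = 5.25: the cylinder: section is a regular 24-gon, circumradius r=6.5 (area = (24/2)·6.500²·sin(360°/24) = 131.22 mm²); the sphere at (16, 15.5) does not reach this height (|z−center|=16.250 > r=9.5); Taking the union: only the r=6.5 cylinder is present, so the union is just that shape — area = 131.22 mm². Checking containment: the cross-section at z = 5.25 is a subset of the cross-section at z = 4.

entirely on top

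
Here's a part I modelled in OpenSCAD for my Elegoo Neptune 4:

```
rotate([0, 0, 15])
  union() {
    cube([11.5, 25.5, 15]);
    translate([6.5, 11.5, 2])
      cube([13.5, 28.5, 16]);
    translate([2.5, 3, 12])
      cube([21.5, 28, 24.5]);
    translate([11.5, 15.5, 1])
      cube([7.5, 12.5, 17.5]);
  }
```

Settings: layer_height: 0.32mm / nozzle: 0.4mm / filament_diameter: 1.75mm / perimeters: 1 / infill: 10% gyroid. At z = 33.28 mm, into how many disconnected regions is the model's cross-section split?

At z = 33.28 mm: the cube does not reach this height (z outside [0, 15]); the cube at (6.5, 11.5) does not reach this height (z outside [2, 18]); the cube at (2.5, 3) (footprint 21.5×28) is included at this height; the cube at (11.5, 15.5) is absent (z outside [1, 18.5]); Merging all regions: only the 21.5×28 cube at (2.5, 3) is present, so the union is just that shape — 1 connected region; (whole slice rotated 15° about Z — lengths, areas and connectivity unchanged). The result has 1 disconnected region.

1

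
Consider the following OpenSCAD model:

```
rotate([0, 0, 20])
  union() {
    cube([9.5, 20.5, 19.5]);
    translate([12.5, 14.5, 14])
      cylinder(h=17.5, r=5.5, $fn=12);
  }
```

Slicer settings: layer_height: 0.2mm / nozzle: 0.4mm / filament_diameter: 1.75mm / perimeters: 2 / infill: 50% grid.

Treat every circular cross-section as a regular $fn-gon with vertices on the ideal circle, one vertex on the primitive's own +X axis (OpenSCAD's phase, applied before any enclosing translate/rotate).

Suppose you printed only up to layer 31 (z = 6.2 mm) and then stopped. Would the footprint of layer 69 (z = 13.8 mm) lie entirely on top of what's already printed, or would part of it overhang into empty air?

entirely on top

Compare the two slices. At z = 6.2: the cube is present — its section is the full 9.5×20.5 rectangle (area 194.75 mm²); the cylinder at (12.5, 14.5) is absent (z outside [14, 31.5]); Combining (union): only the 9.5×20.5 cube is present, so the union is just that shape — area = 194.75 mm²; (whole slice rotated 20° about Z — lengths, areas and connectivity unchanged). At z = 13.8: the 9.5×20.5 cube contributes its full rectangle (area 194.75 mm²); the cylinder at (12.5, 14.5) is not intersected at this z (z outside [14, 31.5]); Combining (union): only the 9.5×20.5 cube is present, so the union is just that shape — area = 194.75 mm²; (whole slice rotated 20° about Z — lengths, areas and connectivity unchanged). Checking containment: the cross-section at z = 13.8 is a subset of the cross-section at z = 6.2.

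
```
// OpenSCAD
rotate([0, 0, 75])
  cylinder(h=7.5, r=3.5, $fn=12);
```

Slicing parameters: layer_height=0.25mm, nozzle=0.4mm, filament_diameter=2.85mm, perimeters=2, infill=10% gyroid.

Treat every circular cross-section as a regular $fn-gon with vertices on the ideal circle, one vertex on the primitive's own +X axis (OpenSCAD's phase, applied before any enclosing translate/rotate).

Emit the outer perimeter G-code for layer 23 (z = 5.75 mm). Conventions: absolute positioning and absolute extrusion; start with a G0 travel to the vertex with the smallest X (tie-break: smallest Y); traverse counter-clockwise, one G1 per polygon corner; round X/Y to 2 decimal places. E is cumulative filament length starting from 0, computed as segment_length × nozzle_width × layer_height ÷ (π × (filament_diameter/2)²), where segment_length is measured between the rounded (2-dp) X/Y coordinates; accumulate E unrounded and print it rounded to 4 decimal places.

G0 X-3.38 Y-0.91 Z5.75
G1 X-2.47 Y-2.47 E0.0283
G1 X-0.91 Y-3.38 E0.0566
G1 X0.91 Y-3.38 E0.0851
G1 X2.47 Y-2.47 E0.1135
G1 X3.38 Y-0.91 E0.1418
G1 X3.38 Y0.91 E0.1703
G1 X2.47 Y2.47 E0.1986
G1 X0.91 Y3.38 E0.2269
G1 X-0.91 Y3.38 E0.2554
G1 X-2.47 Y2.47 E0.2838
G1 X-3.38 Y0.91 E0.3121
G1 X-3.38 Y-0.91 E0.3406

At z = 5.75 mm: the r=3.5 cylinder contributes a regular 12-gon of circumradius 3.5; (rotated 75° about Z; rotation is an isometry so areas/perimeters/island counts are preserved). The outline is a single polygon with 12 vertices. Extrusion per mm of travel: 0.4 × 0.25 / (π × 1.425²) = 0.015675. Accumulating E over each segment gives final E = 0.3406.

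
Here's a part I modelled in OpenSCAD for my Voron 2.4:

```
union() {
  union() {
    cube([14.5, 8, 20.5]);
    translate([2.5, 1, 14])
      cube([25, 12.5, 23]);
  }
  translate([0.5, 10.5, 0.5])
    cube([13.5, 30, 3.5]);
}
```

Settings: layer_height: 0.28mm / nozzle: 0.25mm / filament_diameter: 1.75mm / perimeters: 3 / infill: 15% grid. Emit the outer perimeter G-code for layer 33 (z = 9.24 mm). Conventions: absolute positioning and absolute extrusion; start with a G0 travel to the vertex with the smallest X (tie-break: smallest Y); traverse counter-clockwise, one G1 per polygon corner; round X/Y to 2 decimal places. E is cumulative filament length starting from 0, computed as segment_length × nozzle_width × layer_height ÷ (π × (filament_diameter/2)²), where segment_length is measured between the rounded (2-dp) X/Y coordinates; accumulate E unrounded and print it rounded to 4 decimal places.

At z = 9.24 mm: the cube is present — its section is the full 14.5×8 rectangle; the cube at (2.5, 1) is absent (z outside [14, 37]); Taking the union: only the 14.5×8 cube is present, so the union is just that shape — 1 connected region; the cube at (0.5, 10.5) is absent (z outside [0.5, 4]); Taking the union: only the result so far is present, so the union is just that shape — 1 connected region. The outline is a single polygon with 4 vertices. Extrusion per mm of travel: 0.25 × 0.28 / (π × 0.875²) = 0.029103. Accumulating E over each segment gives final E = 1.3096.

G0 X0.00 Y0.00 Z9.24
G1 X14.50 Y0.00 E0.4220
G1 X14.50 Y8.00 E0.6548
G1 X0.00 Y8.00 E1.0768
G1 X0.00 Y0.00 E1.3096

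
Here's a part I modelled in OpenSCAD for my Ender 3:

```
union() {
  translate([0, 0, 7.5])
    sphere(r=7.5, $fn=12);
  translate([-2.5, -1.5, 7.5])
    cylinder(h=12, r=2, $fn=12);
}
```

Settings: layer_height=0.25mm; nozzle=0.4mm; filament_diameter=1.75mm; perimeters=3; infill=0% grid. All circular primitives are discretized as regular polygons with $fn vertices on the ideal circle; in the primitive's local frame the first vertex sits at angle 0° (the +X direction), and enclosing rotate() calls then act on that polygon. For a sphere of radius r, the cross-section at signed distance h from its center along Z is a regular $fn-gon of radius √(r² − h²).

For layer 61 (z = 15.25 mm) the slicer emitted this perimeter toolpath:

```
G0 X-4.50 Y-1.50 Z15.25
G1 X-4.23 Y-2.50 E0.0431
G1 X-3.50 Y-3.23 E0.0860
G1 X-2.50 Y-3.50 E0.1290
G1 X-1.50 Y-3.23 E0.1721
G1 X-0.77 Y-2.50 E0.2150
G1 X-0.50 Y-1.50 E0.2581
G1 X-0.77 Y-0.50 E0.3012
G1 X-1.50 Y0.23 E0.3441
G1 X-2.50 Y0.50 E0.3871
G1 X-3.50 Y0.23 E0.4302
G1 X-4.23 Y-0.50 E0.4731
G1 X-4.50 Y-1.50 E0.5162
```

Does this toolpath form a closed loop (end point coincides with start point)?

yes

Start point (G0): (-4.50, -1.50). End point (last G1): the path returns to the start — closed.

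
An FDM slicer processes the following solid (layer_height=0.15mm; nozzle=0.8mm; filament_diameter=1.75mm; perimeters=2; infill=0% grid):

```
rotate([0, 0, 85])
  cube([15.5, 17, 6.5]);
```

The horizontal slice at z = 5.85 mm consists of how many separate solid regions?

At z = 5.85 mm: the cube (footprint 15.5×17) is included at this height; (rotated 85° about Z; rotation is an isometry so areas/perimeters/island counts are preserved). The result has 1 disconnected region.

1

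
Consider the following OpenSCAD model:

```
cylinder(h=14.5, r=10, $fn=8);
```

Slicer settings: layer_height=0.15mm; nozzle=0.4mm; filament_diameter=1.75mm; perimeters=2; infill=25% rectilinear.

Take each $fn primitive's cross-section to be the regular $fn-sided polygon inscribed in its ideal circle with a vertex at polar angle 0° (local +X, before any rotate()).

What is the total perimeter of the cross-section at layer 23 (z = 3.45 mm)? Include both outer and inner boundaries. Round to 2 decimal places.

61.23 mm

At z = 3.45 mm: the cylinder: section is a regular 8-gon, circumradius r=10 (perimeter = 2·8·10.000·sin(180°/8) = 61.23 mm). Overall, the cross-section is a single solid region. Total boundary length (outer) = 61.23 mm.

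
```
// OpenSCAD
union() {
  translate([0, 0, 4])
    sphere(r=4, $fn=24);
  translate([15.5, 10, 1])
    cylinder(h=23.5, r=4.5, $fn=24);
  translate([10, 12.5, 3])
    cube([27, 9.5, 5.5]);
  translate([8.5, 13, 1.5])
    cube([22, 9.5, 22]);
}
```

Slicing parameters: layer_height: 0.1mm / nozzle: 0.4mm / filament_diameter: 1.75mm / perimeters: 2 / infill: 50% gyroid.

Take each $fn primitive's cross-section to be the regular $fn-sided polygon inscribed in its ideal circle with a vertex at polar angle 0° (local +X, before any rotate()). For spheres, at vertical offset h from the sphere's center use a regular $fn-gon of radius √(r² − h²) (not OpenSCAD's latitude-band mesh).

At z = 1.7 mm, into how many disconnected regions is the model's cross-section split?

2

At z = 1.7 mm: the r=4 sphere slices to a regular 24-gon of circumradius 3.273 (√(r²−h²) with h=2.3 from center); the cylinder at (15.5, 10): section is a regular 24-gon, circumradius r=4.5; the cube at (10, 12.5) does not reach this height (z outside [3, 8.5]); the 22×9.5 cube at (8.5, 13) contributes its full rectangle; Merging all regions: the regions partially overlap (shared area 6.78 mm²), so overlapping operands fuse into one piece — 2 connected regions. The result has 2 disconnected regions.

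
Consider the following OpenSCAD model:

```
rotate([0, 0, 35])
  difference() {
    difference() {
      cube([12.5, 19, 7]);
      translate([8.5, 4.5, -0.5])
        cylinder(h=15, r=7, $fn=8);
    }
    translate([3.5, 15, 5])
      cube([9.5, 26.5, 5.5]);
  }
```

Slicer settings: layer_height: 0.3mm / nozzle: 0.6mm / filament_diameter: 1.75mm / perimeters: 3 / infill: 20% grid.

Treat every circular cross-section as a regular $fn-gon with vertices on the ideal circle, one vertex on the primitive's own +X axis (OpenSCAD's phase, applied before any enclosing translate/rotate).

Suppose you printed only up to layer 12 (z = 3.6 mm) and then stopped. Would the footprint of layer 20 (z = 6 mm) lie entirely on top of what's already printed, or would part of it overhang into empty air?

entirely on top

Compare the two slices. At z = 3.6: the cube (footprint 12.5×19) is included at this height (area 237.50 mm²); the cylinder at (8.5, 4.5): section is a regular 8-gon, circumradius r=7 (area = (8/2)·7.000²·sin(360°/8) = 138.59 mm²); After the difference (first − rest): starting from the 12.5×19 cube (237.50 mm²), the r=7 cylinder at (8.5, 4.5) partially overlaps it — only the 104.64 mm² overlap (of its 138.59 mm²) is removed, clipping the outline — area = 132.86 mm²; the cube at (3.5, 15) does not reach this height (z outside [5, 10.5]); After the difference (first − rest): none of the subtracted shapes is present at this height, so the result so far is unchanged — area = 132.86 mm²; (whole slice rotated 35° about Z — lengths, areas and connectivity unchanged). At z = 6: the 12.5×19 cube contributes its full rectangle (area 237.50 mm²); the r=7 cylinder at (8.5, 4.5) gives a regular 8-gon of circumradius 7 (constant along its height) (area = (8/2)·7.000²·sin(360°/8) = 138.59 mm²); Subtracting the remaining from the first: starting from the 12.5×19 cube (237.50 mm²), the r=7 cylinder at (8.5, 4.5) partially overlaps it — only the 104.64 mm² overlap (of its 138.59 mm²) is removed, clipping the outline — area = 132.86 mm²; the 9.5×26.5 cube at (3.5, 15) contributes its full rectangle (area 251.75 mm²); Subtracting the remaining from the first: starting from the result so far (132.86 mm²), the 9.5×26.5 cube at (3.5, 15) partially overlaps it — only the 36.00 mm² overlap (of its 251.75 mm²) is removed, clipping the outline — area = 96.86 mm²; (rotated 35° about Z; rotation is an isometry so areas/perimeters/island counts are preserved). Checking containment: the cross-section at z = 6 is a subset of the cross-section at z = 3.6.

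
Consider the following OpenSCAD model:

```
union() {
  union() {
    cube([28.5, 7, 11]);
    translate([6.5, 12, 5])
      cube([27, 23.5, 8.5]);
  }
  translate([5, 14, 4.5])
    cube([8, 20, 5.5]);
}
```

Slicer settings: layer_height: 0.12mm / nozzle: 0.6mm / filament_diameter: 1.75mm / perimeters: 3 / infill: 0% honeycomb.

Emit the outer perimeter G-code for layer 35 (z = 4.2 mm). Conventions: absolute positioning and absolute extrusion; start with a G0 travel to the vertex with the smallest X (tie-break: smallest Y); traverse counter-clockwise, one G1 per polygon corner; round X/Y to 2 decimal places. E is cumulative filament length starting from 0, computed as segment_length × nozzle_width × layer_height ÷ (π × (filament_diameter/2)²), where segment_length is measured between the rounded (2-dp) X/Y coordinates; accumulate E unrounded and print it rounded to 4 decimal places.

At z = 4.2 mm: the cube is present — its section is the full 28.5×7 rectangle; the cube at (6.5, 12) does not reach this height (z outside [5, 13.5]); Merging all regions: only the 28.5×7 cube is present, so the union is just that shape — 1 connected region; the cube at (5, 14) is not intersected at this z (z outside [4.5, 10]); Combining (union): only that combined region is present, so the union is just that shape — 1 connected region. The outline is a single polygon with 4 vertices. Extrusion per mm of travel: 0.6 × 0.12 / (π × 0.875²) = 0.029934. Accumulating E over each segment gives final E = 2.1253.

G0 X0.00 Y0.00 Z4.20
G1 X28.50 Y0.00 E0.8531
G1 X28.50 Y7.00 E1.0627
G1 X0.00 Y7.00 E1.9158
G1 X0.00 Y0.00 E2.1253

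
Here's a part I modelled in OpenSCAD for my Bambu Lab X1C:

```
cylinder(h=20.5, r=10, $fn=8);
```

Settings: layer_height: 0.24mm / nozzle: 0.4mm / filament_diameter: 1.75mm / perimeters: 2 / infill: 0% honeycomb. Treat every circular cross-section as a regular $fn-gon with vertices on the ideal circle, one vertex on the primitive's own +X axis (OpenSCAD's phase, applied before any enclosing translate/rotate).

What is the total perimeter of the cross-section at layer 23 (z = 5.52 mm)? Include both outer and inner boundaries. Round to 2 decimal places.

At z = 5.52 mm: the r=10 cylinder gives a regular 8-gon of circumradius 10 (constant along its height) (perimeter = 2·8·10.000·sin(180°/8) = 61.23 mm). Overall, the cross-section is a single solid region. Total boundary length (outer) = 61.23 mm.

61.23 mm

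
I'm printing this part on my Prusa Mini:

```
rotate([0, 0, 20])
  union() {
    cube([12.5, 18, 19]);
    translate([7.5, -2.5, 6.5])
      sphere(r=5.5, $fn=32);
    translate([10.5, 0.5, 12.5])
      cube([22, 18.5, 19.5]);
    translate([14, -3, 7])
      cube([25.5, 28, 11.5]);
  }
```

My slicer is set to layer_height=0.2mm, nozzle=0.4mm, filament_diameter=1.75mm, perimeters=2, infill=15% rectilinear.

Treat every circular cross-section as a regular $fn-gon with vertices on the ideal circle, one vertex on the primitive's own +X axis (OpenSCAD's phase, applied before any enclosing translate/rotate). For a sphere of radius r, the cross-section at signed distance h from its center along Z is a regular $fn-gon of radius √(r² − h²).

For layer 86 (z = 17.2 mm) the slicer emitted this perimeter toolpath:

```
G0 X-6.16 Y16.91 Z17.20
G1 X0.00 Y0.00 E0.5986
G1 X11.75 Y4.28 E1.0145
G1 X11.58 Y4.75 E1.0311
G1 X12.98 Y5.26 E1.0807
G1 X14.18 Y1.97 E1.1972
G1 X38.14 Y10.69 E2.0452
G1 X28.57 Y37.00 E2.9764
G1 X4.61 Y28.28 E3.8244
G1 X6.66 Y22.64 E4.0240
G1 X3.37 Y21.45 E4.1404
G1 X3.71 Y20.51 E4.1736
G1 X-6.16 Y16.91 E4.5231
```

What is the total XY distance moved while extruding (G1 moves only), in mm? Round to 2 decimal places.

135.99 mm

Sum the Euclidean lengths of each G1 segment: total = 135.99 mm.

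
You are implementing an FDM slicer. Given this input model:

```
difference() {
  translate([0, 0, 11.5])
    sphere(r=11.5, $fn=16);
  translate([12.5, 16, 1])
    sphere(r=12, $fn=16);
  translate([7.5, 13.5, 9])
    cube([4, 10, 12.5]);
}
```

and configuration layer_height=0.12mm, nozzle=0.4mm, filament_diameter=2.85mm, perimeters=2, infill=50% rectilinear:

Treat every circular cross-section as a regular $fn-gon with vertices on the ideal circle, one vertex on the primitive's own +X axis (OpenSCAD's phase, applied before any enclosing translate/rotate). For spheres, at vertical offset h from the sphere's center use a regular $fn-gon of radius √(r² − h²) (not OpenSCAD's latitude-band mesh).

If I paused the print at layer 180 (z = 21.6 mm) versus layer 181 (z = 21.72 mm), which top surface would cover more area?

layer 180 (z = 21.6 mm)

Layer 180 (z = 21.6): the sphere: section is a regular 16-gon, circumradius = √(r²−h²) = √(11.5²−10.1²) = 5.499 (area = (16/2)·5.499²·sin(360°/16) = 92.58 mm²); the sphere at (12.5, 16) is not intersected at this z (|z−center|=20.600 > r=12); the cube at (7.5, 13.5) does not reach this height (z outside [9, 21.5]); Subtracting the remaining from the first: none of the subtracted shapes is present at this height, so the r=11.5 sphere is unchanged — area = 92.58 mm². So its area = 92.58 mm². Layer 181 (z = 21.72): the r=11.5 sphere slices to a regular 16-gon of circumradius 5.273 (√(r²−h²) with h=10.22 from center) (area = (16/2)·5.273²·sin(360°/16) = 85.11 mm²); the sphere at (12.5, 16) is not intersected at this z (|z−center|=20.720 > r=12); the cube at (7.5, 13.5) is not intersected at this z (z outside [9, 21.5]); Subtracting the remaining from the first: none of the subtracted shapes is present at this height, so the r=11.5 sphere is unchanged — area = 85.11 mm². So its area = 85.11 mm². Layer 180 is larger (92.58 vs 85.11 mm²).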